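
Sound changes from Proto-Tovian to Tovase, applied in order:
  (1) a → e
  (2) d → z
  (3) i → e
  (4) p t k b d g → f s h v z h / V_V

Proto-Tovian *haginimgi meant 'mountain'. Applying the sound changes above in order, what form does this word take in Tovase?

Tovase: start from *haginimgi.
  rule 1 (vowel merger): haginimgi → heginimgi
  rule 2: no change — heginimgi
  rule 3 (vowel merger): heginimgi → hegenemge
  rule 4 (intervocalic lenition): hegenemge → hehenemge
  ⇒ Tovase hehenemge

hehenemge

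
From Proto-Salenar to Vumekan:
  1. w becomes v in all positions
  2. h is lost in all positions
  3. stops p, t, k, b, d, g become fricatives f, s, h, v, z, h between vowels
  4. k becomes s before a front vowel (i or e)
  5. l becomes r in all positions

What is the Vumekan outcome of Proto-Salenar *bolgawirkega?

borgavirseha

Vumekan: *bolgawirkega
  bolgawirkega → bolgavirkega   [unconditioned shift]
  bolgavirkega (rule 2 does not apply)
  bolgavirkega → bolgavirkeha   [intervocalic lenition]
  bolgavirkeha → bolgavirseha   [palatalisation]
  bolgavirseha → borgavirseha   [unconditioned shift]
  giving Vumekan borgavirseha.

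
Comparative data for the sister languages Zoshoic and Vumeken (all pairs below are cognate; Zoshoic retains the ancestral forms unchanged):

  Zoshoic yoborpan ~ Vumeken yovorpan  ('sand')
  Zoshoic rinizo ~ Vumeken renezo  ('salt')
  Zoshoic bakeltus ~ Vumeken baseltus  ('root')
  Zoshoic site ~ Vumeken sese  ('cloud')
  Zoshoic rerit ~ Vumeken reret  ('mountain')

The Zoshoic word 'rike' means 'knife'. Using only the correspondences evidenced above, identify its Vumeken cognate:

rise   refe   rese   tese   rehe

rese

rinizo ~ renezo, site ~ sese — Zoshoic i corresponds to Vumeken e after a consonant, before a consonant other than r, m, n, p, b, f, v.
bakeltus ~ baseltus — Zoshoic k corresponds to Vumeken s between vowels (before a front vowel).
Applying these to Zoshoic 'rike':
  rike → reke   (i→e after a consonant, before a consonant other than r, m, n, p, b, f, v)
  reke → rese   (k→s between vowels (before a front vowel))
So the Vumeken cognate is 'rese'.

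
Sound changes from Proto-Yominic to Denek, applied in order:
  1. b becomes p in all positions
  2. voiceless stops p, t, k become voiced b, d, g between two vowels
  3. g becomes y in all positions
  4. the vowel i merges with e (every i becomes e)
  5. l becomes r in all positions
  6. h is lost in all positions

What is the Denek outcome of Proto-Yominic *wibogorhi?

weboyore

Denek: *wibogorhi
  wibogorhi → wipogorhi   [unconditioned shift]
  wipogorhi → wibogorhi   [intervocalic voicing]
  wibogorhi → wiboyorhi   [unconditioned shift]
  wiboyorhi → weboyorhe   [vowel merger]
  weboyorhe (rule 5 does not apply)
  weboyorhe → weboyore   [h-loss]
  giving Denek weboyore.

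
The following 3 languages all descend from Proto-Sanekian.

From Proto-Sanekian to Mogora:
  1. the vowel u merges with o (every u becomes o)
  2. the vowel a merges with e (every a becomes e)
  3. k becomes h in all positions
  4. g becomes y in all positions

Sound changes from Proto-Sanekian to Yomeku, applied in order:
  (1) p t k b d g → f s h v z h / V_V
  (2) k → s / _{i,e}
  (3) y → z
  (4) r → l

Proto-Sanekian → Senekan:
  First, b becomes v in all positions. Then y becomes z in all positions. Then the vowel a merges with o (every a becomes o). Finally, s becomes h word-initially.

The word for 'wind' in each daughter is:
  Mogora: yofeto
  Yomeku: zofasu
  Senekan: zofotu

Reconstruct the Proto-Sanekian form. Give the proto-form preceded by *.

Position 4: Mogora has e, Yomeku has a, Senekan has o. Yomeku preserves a here (none of its changes turn any other segment into a), so the proto-segment is *a.
Position 5: Mogora has t, Yomeku has s, Senekan has t. Mogora preserves t here (none of its changes turn any other segment into t), so the proto-segment is *t.
Position 1: Mogora has y, Yomeku has z, Senekan has z. Taking the neighbouring segments as reconstructed: Mogora y could go back to *g or *y; Yomeku z could go back to *z or *y; Senekan z could go back to *z or *y — the one source consistent with every daughter is *y.
Verify the candidate proto-form against each daughter:
Mogora: *yofatu > yofato > yofeto  (by vowel merger, vowel merger)
Yomeku: *yofatu
  yofatu → yofasu   [intervocalic lenition]
  yofasu (rule 2 does not apply)
  yofasu → zofasu   [unconditioned shift]
  zofasu (rule 4 does not apply)
  giving Yomeku zofasu.
Senekan: start from *yofatu.
  rule 1: no change — yofatu
  rule 2 (unconditioned shift): yofatu → zofatu
  rule 3 (vowel merger): zofatu → zofotu
  rule 4: no change — zofotu
  ⇒ Senekan zofotu
Only *yofatu yields all of Mogora yofeto, Yomeku zofasu, Senekan zofotu.

*yofatu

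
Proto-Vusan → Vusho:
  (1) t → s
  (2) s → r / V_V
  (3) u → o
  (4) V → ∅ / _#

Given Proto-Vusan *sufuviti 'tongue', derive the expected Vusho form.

sofovir

Vusho: *sufuviti > sufuvisi > sufuviri > sofoviri > sofovir  (by unconditioned shift, rhotacism, vowel merger, apocope)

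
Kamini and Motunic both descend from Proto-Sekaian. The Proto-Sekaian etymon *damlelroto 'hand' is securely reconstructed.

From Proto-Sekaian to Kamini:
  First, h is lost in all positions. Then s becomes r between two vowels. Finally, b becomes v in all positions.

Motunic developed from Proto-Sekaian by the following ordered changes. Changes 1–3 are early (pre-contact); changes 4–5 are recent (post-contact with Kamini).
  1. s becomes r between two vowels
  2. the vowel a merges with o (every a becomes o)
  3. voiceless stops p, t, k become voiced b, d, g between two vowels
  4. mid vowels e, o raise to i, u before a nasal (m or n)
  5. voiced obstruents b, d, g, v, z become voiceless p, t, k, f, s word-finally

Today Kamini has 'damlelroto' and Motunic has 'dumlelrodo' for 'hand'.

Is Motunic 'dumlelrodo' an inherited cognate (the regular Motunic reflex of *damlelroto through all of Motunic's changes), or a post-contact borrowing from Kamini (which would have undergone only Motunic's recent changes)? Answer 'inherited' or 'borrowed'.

If inherited, *damlelroto would pass through all of Motunic's changes:
Motunic: start from *damlelroto.
  rule 1: no change — damlelroto
  rule 2 (vowel merger): damlelroto → domlelroto
  rule 3 (intervocalic voicing): domlelroto → domlelrodo
  rule 4 (pre-nasal raising): domlelrodo → dumlelrodo
  rule 5: no change — dumlelrodo
  ⇒ Motunic dumlelrodo
If borrowed from Kamini 'damlelroto' after the early changes, it would undergo only the recent ones:
  rule 4 (pre-nasal raising): no change (damlelroto)
  rule 5 (final devoicing): no change (damlelroto)
  ⇒ as a loan: damlelroto
Motunic 'dumlelrodo' matches the inherited outcome exactly, so it is an inherited cognate, not a loan.

inherited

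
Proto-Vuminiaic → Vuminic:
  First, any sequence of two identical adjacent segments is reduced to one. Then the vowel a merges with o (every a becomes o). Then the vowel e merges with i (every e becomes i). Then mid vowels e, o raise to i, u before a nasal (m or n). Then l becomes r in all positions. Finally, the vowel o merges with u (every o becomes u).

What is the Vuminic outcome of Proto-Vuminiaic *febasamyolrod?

Vuminic: *febasamyolrod > febosomyolrod > fibosomyolrod > fibosumyolrod > fibosumyorrod > fibusumyurrud  (by vowel merger, vowel merger, pre-nasal raising, unconditioned shift, vowel merger)

fibusumyurrud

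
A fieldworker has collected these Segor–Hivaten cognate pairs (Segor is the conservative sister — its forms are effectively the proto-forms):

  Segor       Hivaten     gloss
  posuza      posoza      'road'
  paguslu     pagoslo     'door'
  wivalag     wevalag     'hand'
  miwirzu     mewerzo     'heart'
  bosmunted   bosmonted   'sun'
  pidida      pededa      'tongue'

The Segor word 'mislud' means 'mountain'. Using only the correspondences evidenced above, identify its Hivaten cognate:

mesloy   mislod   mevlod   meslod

meslod

miwirzu ~ mewerzo, pidida ~ pededa — Segor i corresponds to Hivaten e after a consonant, before a consonant other than r, m, n, p, b, f, v.
posuza ~ posoza, paguslu ~ pagoslo — Segor u corresponds to Hivaten o after a consonant, before a consonant other than r, m, n, p, b, f, v.
Applying these to Segor 'mislud':
  mislud → meslud   (i→e after a consonant, before a consonant other than r, m, n, p, b, f, v)
  meslud → meslod   (u→o after a consonant, before a consonant other than r, m, n, p, b, f, v)
So the Hivaten cognate is 'meslod'.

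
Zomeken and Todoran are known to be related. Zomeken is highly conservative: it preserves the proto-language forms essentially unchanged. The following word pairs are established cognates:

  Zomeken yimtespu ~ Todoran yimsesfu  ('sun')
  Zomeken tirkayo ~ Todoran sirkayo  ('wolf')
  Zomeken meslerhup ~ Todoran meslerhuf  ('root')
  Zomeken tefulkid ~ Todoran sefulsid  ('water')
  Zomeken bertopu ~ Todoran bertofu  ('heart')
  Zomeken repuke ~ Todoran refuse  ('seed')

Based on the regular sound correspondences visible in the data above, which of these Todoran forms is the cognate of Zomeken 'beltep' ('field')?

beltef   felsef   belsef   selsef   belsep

belsef

yimtespu ~ yimsesfu — Zomeken t corresponds to Todoran s after a consonant, before a front vowel.
meslerhup ~ meslerhuf — Zomeken p corresponds to Todoran f word-finally.
Applying these to Zomeken 'beltep':
  beltep → belsep   (t→s after a consonant, before a front vowel)
  belsep → belsef   (p→f word-finally)
So the Todoran cognate is 'belsef'.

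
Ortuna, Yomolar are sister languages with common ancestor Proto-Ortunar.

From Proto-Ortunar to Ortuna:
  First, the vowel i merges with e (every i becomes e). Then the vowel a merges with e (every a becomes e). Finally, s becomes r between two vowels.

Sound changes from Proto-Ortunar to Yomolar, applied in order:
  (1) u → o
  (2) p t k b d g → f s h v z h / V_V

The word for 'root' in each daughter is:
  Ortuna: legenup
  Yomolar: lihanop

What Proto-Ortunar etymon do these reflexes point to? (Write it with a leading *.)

Position 3: Ortuna has g, Yomolar has h. Ortuna preserves g here (none of its changes turn any other segment into g), so the proto-segment is *g.
Position 2: Ortuna has e, Yomolar has i. Yomolar preserves i here (none of its changes turn any other segment into i), so the proto-segment is *i.
Position 6: Ortuna has u, Yomolar has o. Ortuna preserves u here (none of its changes turn any other segment into u), so the proto-segment is *u.
This points to *liganup. Verify forward in each daughter:
Ortuna: start from *liganup.
  rule 1 (vowel merger): liganup → leganup
  rule 2 (vowel merger): leganup → legenup
  rule 3: no change — legenup
  ⇒ Ortuna legenup
Yomolar: *liganup
  liganup → liganop   [vowel merger]
  liganop → lihanop   [intervocalic lenition]
  giving Yomolar lihanop.
Only *liganup yields all of Ortuna legenup, Yomolar lihanop.

*liganup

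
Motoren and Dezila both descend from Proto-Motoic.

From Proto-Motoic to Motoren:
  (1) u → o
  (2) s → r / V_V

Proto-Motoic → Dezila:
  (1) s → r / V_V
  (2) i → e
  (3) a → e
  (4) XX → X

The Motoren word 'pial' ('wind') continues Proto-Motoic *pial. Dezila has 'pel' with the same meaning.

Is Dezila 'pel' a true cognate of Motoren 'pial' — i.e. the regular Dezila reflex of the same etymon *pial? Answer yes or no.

Derive the expected Dezila reflex of *pial:
Dezila: *pial > peal > peel > pel  (by vowel merger, vowel merger, degemination)
Dezila 'pel' matches the regular reflex exactly, so the pair is cognate.

yes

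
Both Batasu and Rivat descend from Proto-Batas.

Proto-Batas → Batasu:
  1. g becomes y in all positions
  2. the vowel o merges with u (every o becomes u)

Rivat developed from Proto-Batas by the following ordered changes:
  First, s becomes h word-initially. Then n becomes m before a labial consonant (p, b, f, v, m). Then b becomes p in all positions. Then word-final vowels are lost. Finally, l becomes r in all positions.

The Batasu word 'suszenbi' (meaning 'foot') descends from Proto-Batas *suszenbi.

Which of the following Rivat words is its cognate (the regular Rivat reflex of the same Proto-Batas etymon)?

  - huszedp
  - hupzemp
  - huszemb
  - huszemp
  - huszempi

huszemp

Rivat: *suszenbi
  suszenbi → huszenbi   [debuccalisation]
  huszenbi → huszembi   [nasal place assimilation]
  huszembi → huszempi   [unconditioned shift]
  huszempi → huszemp   [apocope]
  huszemp (rule 5 does not apply)
  giving Rivat huszemp.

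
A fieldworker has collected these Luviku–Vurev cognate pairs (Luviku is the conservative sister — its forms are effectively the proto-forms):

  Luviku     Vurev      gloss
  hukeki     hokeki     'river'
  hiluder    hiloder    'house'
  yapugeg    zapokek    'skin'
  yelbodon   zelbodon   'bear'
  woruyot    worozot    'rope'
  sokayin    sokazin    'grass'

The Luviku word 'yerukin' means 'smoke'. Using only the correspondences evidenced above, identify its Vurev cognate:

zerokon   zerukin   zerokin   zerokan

yelbodon ~ zelbodon — Luviku y corresponds to Vurev z word-initially before a front vowel.
hukeki ~ hokeki, hiluder ~ hiloder — Luviku u corresponds to Vurev o after a consonant, before a consonant other than r, m, n, p, b, f, v.
Applying these to Luviku 'yerukin':
  yerukin → zerukin   (y→z word-initially before a front vowel)
  zerukin → zerokin   (u→o after a consonant, before a consonant other than r, m, n, p, b, f, v)
So the Vurev cognate is 'zerokin'.

zerokin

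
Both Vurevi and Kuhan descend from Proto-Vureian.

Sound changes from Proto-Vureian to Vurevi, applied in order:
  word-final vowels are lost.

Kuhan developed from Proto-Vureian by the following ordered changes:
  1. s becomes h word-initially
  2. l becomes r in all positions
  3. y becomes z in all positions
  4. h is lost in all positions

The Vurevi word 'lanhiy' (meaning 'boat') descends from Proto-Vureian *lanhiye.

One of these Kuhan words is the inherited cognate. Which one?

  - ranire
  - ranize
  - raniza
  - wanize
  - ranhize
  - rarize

ranize

Kuhan: *lanhiye
  lanhiye (rule 1 does not apply)
  lanhiye → ranhiye   [unconditioned shift]
  ranhiye → ranhize   [unconditioned shift]
  ranhize → ranize   [h-loss]
  giving Kuhan ranize.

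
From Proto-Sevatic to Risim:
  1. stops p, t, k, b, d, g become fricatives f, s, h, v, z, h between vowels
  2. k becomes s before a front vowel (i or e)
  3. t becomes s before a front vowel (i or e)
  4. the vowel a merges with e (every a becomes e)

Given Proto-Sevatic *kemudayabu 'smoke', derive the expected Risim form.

semuzeyevu

Risim: start from *kemudayabu.
  rule 1 (intervocalic lenition): kemudayabu → kemuzayavu
  rule 2 (palatalisation): kemuzayavu → semuzayavu
  rule 3: no change — semuzayavu
  rule 4 (vowel merger): semuzayavu → semuzeyevu
  ⇒ Risim semuzeyevu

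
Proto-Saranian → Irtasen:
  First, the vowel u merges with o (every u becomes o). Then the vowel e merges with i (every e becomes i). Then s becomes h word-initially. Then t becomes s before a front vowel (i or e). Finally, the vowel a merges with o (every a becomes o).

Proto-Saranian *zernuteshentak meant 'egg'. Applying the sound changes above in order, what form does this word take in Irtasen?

zirnosishintok

Irtasen: *zernuteshentak
  zernuteshentak → zernoteshentak   [vowel merger]
  zernoteshentak → zirnotishintak   [vowel merger]
  zirnotishintak (rule 3 does not apply)
  zirnotishintak → zirnosishintak   [palatalisation]
  zirnosishintak → zirnosishintok   [vowel merger]
  giving Irtasen zirnosishintok.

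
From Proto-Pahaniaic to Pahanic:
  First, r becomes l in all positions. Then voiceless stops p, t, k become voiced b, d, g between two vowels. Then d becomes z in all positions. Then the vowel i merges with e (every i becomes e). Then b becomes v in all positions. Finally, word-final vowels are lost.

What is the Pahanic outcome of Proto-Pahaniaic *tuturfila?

tuzulfel

Pahanic: start from *tuturfila.
  rule 1 (unconditioned shift): tuturfila → tutulfila
  rule 2 (intervocalic voicing): tutulfila → tudulfila
  rule 3 (unconditioned shift): tudulfila → tuzulfila
  rule 4 (vowel merger): tuzulfila → tuzulfela
  rule 5: no change — tuzulfela
  rule 6 (apocope): tuzulfela → tuzulfel
  ⇒ Pahanic tuzulfel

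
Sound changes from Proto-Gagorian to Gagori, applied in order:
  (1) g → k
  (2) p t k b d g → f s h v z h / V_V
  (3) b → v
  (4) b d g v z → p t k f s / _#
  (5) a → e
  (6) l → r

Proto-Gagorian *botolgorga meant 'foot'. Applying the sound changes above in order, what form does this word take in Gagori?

vosorkorke

Gagori: start from *botolgorga.
  rule 1 (unconditioned shift): botolgorga → botolkorka
  rule 2 (intervocalic lenition): botolkorka → bosolkorka
  rule 3 (unconditioned shift): bosolkorka → vosolkorka
  rule 4: no change — vosolkorka
  rule 5 (vowel merger): vosolkorka → vosolkorke
  rule 6 (unconditioned shift): vosolkorke → vosorkorke
  ⇒ Gagori vosorkorke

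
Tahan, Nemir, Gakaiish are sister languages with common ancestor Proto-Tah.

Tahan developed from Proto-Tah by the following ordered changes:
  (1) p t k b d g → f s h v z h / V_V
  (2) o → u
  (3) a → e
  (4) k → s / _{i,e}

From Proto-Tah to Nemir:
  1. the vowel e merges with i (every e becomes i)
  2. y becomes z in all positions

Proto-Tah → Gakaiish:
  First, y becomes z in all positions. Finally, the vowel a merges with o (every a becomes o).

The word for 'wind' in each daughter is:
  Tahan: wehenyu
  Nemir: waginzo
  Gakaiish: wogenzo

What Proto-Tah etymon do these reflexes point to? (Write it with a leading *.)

*wagenyo

Position 4: Tahan has e, Nemir has i, Gakaiish has e. Gakaiish preserves e here (none of its changes turn any other segment into e), so the proto-segment is *e.
Position 3: Tahan has h, Nemir has g, Gakaiish has g. Nemir preserves g here (none of its changes turn any other segment into g), so the proto-segment is *g.
Position 6: Tahan has y, Nemir has z, Gakaiish has z. Tahan preserves y here (none of its changes turn any other segment into y), so the proto-segment is *y.
Verify the candidate proto-form against each daughter:
Tahan: *wagenyo
  wagenyo → wahenyo   [intervocalic lenition]
  wahenyo → wahenyu   [vowel merger]
  wahenyu → wehenyu   [vowel merger]
  wehenyu (rule 4 does not apply)
  giving Tahan wehenyu.
Nemir: start from *wagenyo.
  rule 1 (vowel merger): wagenyo → waginyo
  rule 2 (unconditioned shift): waginyo → waginzo
  ⇒ Nemir waginzo
Gakaiish: start from *wagenyo.
  rule 1 (unconditioned shift): wagenyo → wagenzo
  rule 2 (vowel merger): wagenzo → wogenzo
  ⇒ Gakaiish wogenzo
*wagenyo is the unique common source.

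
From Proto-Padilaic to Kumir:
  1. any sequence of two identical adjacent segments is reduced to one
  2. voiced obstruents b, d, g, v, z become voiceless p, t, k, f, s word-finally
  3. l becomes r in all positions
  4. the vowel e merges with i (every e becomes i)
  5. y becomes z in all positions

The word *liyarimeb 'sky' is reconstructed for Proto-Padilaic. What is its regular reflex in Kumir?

Kumir: start from *liyarimeb.
  rule 1: no change — liyarimeb
  rule 2 (final devoicing): liyarimeb → liyarimep
  rule 3 (unconditioned shift): liyarimep → riyarimep
  rule 4 (vowel merger): riyarimep → riyarimip
  rule 5 (unconditioned shift): riyarimip → rizarimip
  ⇒ Kumir rizarimip

rizarimip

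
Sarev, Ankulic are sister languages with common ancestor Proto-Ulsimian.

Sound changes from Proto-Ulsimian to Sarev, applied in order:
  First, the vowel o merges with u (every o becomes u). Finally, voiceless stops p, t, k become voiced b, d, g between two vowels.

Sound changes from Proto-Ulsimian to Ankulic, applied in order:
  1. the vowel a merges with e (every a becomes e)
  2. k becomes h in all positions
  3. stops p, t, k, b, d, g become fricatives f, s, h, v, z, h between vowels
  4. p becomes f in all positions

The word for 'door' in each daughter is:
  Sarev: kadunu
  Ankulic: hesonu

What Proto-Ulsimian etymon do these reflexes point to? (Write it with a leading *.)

Position 1: Sarev has k, Ankulic has h. Sarev preserves k here (none of its changes turn any other segment into k), so the proto-segment is *k.
Position 2: Sarev has a, Ankulic has e. Sarev preserves a here (none of its changes turn any other segment into a), so the proto-segment is *a.
Continuing position by position gives *katonu; check it forward:
Sarev: *katonu > katunu > kadunu  (by vowel merger, intervocalic voicing)
Ankulic: start from *katonu.
  rule 1 (vowel merger): katonu → ketonu
  rule 2 (unconditioned shift): ketonu → hetonu
  rule 3 (intervocalic lenition): hetonu → hesonu
  rule 4: no change — hesonu
  ⇒ Ankulic hesonu
*katonu is the unique common source.

*katonu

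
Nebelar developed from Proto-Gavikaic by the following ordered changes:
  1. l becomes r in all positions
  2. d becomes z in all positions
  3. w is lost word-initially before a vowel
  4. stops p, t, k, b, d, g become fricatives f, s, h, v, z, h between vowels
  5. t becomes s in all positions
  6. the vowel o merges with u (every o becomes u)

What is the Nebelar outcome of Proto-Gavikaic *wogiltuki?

Nebelar: start from *wogiltuki.
  rule 1 (unconditioned shift): wogiltuki → wogirtuki
  rule 2: no change — wogirtuki
  rule 3 (glide loss): wogirtuki → ogirtuki
  rule 4 (intervocalic lenition): ogirtuki → ohirtuhi
  rule 5 (unconditioned shift): ohirtuhi → ohirsuhi
  rule 6 (vowel merger): ohirsuhi → uhirsuhi
  ⇒ Nebelar uhirsuhi

uhirsuhi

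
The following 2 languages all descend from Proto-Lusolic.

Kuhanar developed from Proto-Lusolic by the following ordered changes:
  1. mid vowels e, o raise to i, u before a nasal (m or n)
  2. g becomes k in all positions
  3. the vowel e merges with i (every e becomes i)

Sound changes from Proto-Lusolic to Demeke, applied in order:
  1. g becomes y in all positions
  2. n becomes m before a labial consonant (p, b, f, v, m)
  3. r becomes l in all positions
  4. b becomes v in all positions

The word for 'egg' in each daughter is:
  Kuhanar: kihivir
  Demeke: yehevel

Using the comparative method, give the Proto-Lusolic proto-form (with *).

Position 4: Kuhanar has i, Demeke has e. Demeke preserves e here (none of its changes turn any other segment into e), so the proto-segment is *e.
Position 7: Kuhanar has r, Demeke has l. Kuhanar preserves r here (none of its changes turn any other segment into r), so the proto-segment is *r.
This points to *gehever. Verify forward in each daughter:
Kuhanar: *gehever
  gehever (rule 1 does not apply)
  gehever → kehever   [unconditioned shift]
  kehever → kihivir   [vowel merger]
  giving Kuhanar kihivir.
Demeke: *gehever > yehever > yehevel  (by unconditioned shift, unconditioned shift)
Only *gehever yields all of Kuhanar kihivir, Demeke yehevel.

*gehever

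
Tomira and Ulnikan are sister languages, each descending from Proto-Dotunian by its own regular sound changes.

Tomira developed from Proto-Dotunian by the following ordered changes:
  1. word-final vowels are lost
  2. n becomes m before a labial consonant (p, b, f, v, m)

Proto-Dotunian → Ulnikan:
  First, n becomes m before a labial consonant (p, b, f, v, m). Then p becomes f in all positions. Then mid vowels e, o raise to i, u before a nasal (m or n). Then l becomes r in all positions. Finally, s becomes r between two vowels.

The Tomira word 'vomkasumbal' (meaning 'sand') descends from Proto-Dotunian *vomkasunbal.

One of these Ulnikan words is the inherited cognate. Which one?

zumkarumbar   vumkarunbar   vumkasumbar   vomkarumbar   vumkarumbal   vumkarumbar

vumkarumbar

Ulnikan: *vomkasunbal > vomkasumbal > vumkasumbal > vumkasumbar > vumkarumbar  (by nasal place assimilation, pre-nasal raising, unconditioned shift, rhotacism)
The other candidates each miss or misapply at least one Ulnikan change.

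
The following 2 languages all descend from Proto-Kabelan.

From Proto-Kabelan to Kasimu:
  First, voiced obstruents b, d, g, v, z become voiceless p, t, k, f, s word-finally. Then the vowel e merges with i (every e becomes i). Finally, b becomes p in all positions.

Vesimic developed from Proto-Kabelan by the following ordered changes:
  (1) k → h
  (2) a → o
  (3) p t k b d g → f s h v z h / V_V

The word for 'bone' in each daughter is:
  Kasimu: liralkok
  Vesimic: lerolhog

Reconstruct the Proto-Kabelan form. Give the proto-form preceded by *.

Position 2: Kasimu has i, Vesimic has e. Vesimic preserves e here (none of its changes turn any other segment into e), so the proto-segment is *e.
Position 6: Kasimu has k, Vesimic has h. Taking the neighbouring segments as reconstructed: Kasimu k can only go back to *k; Vesimic h could go back to *k or *h — the one source consistent with every daughter is *k.
This points to *leralkog. Verify forward in each daughter:
Kasimu: start from *leralkog.
  rule 1 (final devoicing): leralkog → leralkok
  rule 2 (vowel merger): leralkok → liralkok
  rule 3: no change — liralkok
  ⇒ Kasimu liralkok
Vesimic: *leralkog > leralhog > lerolhog  (by unconditioned shift, vowel merger)
Only *leralkog yields all of Kasimu liralkok, Vesimic lerolhog.

*leralkog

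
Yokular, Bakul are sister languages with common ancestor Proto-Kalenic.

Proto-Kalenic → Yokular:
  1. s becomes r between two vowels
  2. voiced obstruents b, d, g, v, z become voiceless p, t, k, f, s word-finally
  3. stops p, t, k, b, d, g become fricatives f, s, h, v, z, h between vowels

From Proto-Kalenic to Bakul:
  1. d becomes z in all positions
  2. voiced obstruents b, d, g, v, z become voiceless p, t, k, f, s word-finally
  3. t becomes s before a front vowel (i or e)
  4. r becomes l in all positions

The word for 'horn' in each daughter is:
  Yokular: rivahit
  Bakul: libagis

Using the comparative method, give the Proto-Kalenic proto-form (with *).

*ribagid

Position 7: Yokular has t, Bakul has s. Taking the neighbouring segments as reconstructed: Yokular t could go back to *t or *d; Bakul s could go back to *d or *s or *z — the one source consistent with every daughter is *d.
Position 5: Yokular has h, Bakul has g. Bakul preserves g here (none of its changes turn any other segment into g), so the proto-segment is *g.
Verify the candidate proto-form against each daughter:
Yokular: *ribagid
  ribagid (rule 1 does not apply)
  ribagid → ribagit   [final devoicing]
  ribagit → rivahit   [intervocalic lenition]
  giving Yokular rivahit.
Bakul: *ribagid
  ribagid → ribagiz   [unconditioned shift]
  ribagiz → ribagis   [final devoicing]
  ribagis (rule 3 does not apply)
  ribagis → libagis   [unconditioned shift]
  giving Bakul libagis.
Only *ribagid yields all of Yokular rivahit, Bakul libagis.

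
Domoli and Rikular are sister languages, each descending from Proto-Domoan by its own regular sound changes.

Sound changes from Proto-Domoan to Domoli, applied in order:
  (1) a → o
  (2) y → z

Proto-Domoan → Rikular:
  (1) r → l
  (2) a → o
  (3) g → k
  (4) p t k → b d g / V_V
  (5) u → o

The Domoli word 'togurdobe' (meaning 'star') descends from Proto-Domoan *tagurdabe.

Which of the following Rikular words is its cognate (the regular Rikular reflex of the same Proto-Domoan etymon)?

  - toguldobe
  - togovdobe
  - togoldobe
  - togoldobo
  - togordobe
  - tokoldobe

Rikular: start from *tagurdabe.
  rule 1 (unconditioned shift): tagurdabe → taguldabe
  rule 2 (vowel merger): taguldabe → toguldobe
  rule 3 (unconditioned shift): toguldobe → tokuldobe
  rule 4 (intervocalic voicing): tokuldobe → toguldobe
  rule 5 (vowel merger): toguldobe → togoldobe
  ⇒ Rikular togoldobe
The other candidates each miss or misapply at least one Rikular change.

togoldobe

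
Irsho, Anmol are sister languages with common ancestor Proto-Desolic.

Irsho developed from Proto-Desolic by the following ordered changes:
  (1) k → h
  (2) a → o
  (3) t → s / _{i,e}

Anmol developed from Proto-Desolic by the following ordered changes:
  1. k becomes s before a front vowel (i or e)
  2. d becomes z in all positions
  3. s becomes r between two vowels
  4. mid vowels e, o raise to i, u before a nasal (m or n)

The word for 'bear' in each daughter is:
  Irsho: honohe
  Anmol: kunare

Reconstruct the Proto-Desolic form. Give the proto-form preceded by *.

Position 4: Irsho has o, Anmol has a. Anmol preserves a here (none of its changes turn any other segment into a), so the proto-segment is *a.
Position 1: Irsho has h, Anmol has k. Anmol preserves k here (none of its changes turn any other segment into k), so the proto-segment is *k.
Position 5: Irsho has h, Anmol has r. Taking the neighbouring segments as reconstructed: Irsho h could go back to *k or *h; Anmol r could go back to *k or *s or *r — the one source consistent with every daughter is *k.
Continuing position by position gives *konake; check it forward:
Irsho: *konake
  konake → honahe   [unconditioned shift]
  honahe → honohe   [vowel merger]
  honohe (rule 3 does not apply)
  giving Irsho honohe.
Anmol: *konake > konase > konare > kunare  (by palatalisation, rhotacism, pre-nasal raising)
No other proto-form is consistent with every reflex, so the reconstruction is *konake.

*konake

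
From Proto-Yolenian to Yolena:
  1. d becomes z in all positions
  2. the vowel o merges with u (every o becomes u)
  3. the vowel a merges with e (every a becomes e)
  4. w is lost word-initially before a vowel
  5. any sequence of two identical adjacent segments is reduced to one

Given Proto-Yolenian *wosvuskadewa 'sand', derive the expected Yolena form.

Yolena: *wosvuskadewa > wosvuskazewa > wusvuskazewa > wusvuskezewe > usvuskezewe  (by unconditioned shift, vowel merger, vowel merger, glide loss)

usvuskezewe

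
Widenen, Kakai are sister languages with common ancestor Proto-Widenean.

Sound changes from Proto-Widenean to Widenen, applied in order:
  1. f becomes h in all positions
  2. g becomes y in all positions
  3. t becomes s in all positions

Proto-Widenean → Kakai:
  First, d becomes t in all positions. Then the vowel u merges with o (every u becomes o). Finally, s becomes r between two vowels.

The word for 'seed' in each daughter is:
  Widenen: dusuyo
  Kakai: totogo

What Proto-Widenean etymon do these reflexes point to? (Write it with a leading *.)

*dutugo

Position 3: Widenen has s, Kakai has t. Taking the neighbouring segments as reconstructed: Widenen s could go back to *t or *s; Kakai t could go back to *t or *d — the one source consistent with every daughter is *t.
Position 5: Widenen has y, Kakai has g. Kakai preserves g here (none of its changes turn any other segment into g), so the proto-segment is *g.
Position 1: Widenen has d, Kakai has t. Widenen preserves d here (none of its changes turn any other segment into d), so the proto-segment is *d.
This points to *dutugo. Verify forward in each daughter:
Widenen: *dutugo > dutuyo > dusuyo  (by unconditioned shift, unconditioned shift)
Kakai: *dutugo > tutugo > totogo  (by unconditioned shift, vowel merger)
No other proto-form is consistent with every reflex, so the reconstruction is *dutugo.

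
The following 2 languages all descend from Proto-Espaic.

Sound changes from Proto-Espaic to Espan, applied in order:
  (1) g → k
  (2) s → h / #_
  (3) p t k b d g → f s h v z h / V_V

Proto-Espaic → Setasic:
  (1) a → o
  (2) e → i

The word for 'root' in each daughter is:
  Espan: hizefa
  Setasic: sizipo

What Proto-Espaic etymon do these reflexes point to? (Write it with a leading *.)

*sizepa

Position 6: Espan has a, Setasic has o. Espan preserves a here (none of its changes turn any other segment into a), so the proto-segment is *a.
Position 1: Espan has h, Setasic has s. Setasic preserves s here (none of its changes turn any other segment into s), so the proto-segment is *s.
Continuing position by position gives *sizepa; check it forward:
Espan: start from *sizepa.
  rule 1: no change — sizepa
  rule 2 (debuccalisation): sizepa → hizepa
  rule 3 (intervocalic lenition): hizepa → hizefa
  ⇒ Espan hizefa
Setasic: start from *sizepa.
  rule 1 (vowel merger): sizepa → sizepo
  rule 2 (vowel merger): sizepo → sizipo
  ⇒ Setasic sizipo
*sizepa is the unique common source.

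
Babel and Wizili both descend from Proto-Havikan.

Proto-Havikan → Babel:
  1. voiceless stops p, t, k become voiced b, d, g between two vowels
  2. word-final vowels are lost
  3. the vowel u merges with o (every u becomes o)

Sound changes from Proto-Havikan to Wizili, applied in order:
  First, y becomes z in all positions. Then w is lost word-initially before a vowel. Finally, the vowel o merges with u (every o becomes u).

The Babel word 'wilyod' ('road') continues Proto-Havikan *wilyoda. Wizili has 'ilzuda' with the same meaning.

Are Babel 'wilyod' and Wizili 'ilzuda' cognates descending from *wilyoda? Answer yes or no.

yes

Derive the expected Wizili reflex of *wilyoda:
Wizili: *wilyoda > wilzoda > ilzoda > ilzuda  (by unconditioned shift, glide loss, vowel merger)
Wizili 'ilzuda' matches the regular reflex exactly, so the pair is cognate.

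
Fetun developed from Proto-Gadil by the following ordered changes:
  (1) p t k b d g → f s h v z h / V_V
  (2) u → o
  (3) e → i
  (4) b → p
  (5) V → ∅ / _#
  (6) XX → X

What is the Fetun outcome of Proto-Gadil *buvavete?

povavis

Fetun: *buvavete
  buvavete → buvavese   [intervocalic lenition]
  buvavese → bovavese   [vowel merger]
  bovavese → bovavisi   [vowel merger]
  bovavisi → povavisi   [unconditioned shift]
  povavisi → povavis   [apocope]
  povavis (rule 6 does not apply)
  giving Fetun povavis.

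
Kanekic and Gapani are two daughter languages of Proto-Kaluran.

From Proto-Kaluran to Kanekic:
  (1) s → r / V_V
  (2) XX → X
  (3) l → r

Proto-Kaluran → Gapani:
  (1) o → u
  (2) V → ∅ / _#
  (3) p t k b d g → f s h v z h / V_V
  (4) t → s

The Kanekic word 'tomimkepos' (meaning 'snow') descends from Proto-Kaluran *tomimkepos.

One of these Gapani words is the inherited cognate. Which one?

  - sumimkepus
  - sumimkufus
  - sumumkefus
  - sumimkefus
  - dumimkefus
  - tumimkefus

sumimkefus

Gapani: *tomimkepos
  tomimkepos → tumimkepus   [vowel merger]
  tumimkepus (rule 2 does not apply)
  tumimkepus → tumimkefus   [intervocalic lenition]
  tumimkefus → sumimkefus   [unconditioned shift]
  giving Gapani sumimkefus.
Only 'sumimkefus' matches the regular Gapani development of *tomimkepos.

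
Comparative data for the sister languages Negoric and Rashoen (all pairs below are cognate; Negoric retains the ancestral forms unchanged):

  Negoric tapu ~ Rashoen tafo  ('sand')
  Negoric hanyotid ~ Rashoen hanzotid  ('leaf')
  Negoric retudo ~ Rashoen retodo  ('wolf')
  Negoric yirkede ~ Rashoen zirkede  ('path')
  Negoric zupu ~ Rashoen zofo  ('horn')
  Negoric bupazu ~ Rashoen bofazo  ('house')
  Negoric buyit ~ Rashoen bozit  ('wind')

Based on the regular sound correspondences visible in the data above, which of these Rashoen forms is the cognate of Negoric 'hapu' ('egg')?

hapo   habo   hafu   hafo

hafo

tapu ~ tafo, zupu ~ zofo — Negoric p corresponds to Rashoen f between vowels (before a back vowel).
tapu ~ tafo, zupu ~ zofo — Negoric u corresponds to Rashoen o word-finally.
Applying these to Negoric 'hapu':
  hapu → hafu   (p→f between vowels (before a back vowel))
  hafu → hafo   (u→o word-finally)
So the Rashoen cognate is 'hafo'.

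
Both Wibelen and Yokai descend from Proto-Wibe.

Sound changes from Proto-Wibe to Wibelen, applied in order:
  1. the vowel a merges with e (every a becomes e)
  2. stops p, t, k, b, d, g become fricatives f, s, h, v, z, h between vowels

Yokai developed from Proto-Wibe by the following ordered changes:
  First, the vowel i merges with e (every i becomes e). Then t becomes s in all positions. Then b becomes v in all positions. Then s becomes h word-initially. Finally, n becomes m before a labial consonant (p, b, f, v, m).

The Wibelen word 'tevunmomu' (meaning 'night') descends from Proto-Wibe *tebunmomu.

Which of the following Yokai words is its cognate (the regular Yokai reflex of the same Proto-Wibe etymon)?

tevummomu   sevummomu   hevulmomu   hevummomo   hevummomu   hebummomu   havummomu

hevummomu

Yokai: *tebunmomu > sebunmomu > sevunmomu > hevunmomu > hevummomu  (by unconditioned shift, unconditioned shift, debuccalisation, nasal place assimilation)
Only 'hevummomu' matches the regular Yokai development of *tebunmomu.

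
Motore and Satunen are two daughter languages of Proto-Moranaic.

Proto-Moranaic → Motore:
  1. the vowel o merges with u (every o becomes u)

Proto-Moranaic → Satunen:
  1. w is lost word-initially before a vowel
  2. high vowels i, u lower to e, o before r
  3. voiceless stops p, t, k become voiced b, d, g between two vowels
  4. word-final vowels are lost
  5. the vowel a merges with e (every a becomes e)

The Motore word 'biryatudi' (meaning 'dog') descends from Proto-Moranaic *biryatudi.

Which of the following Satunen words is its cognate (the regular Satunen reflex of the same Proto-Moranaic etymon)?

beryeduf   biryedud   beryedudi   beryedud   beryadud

Satunen: start from *biryatudi.
  rule 1: no change — biryatudi
  rule 2 (pre-rhotic lowering): biryatudi → beryatudi
  rule 3 (intervocalic voicing): beryatudi → beryadudi
  rule 4 (apocope): beryadudi → beryadud
  rule 5 (vowel merger): beryadud → beryedud
  ⇒ Satunen beryedud

beryedud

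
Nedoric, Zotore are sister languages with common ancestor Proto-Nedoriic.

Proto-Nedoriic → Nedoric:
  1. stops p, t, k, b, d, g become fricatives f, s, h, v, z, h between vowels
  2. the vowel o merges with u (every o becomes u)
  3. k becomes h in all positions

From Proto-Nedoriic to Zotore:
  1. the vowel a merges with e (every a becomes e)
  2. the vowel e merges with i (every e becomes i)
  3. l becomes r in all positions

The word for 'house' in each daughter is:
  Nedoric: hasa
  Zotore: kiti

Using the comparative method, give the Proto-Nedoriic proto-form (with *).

*kata

Position 2: Nedoric has a, Zotore has i. Nedoric preserves a here (none of its changes turn any other segment into a), so the proto-segment is *a.
Position 1: Nedoric has h, Zotore has k. Zotore preserves k here (none of its changes turn any other segment into k), so the proto-segment is *k.
Continuing position by position gives *kata; check it forward:
Nedoric: *kata
  kata → kasa   [intervocalic lenition]
  kasa (rule 2 does not apply)
  kasa → hasa   [unconditioned shift]
  giving Nedoric hasa.
Zotore: start from *kata.
  rule 1 (vowel merger): kata → kete
  rule 2 (vowel merger): kete → kiti
  rule 3: no change — kiti
  ⇒ Zotore kiti
No other proto-form is consistent with every reflex, so the reconstruction is *kata.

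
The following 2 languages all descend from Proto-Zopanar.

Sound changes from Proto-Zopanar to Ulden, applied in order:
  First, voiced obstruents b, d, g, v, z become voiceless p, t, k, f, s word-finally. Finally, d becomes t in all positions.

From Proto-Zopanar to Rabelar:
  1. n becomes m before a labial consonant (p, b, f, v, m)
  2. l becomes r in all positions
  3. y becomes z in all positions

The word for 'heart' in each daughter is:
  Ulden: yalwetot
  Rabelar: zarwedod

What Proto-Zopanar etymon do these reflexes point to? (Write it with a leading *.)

*yalwedod

Position 6: Ulden has t, Rabelar has d. Rabelar preserves d here (none of its changes turn any other segment into d), so the proto-segment is *d.
Position 3: Ulden has l, Rabelar has r. Ulden preserves l here (none of its changes turn any other segment into l), so the proto-segment is *l.
Continuing position by position gives *yalwedod; check it forward:
Ulden: *yalwedod > yalwedot > yalwetot  (by final devoicing, unconditioned shift)
Rabelar: start from *yalwedod.
  rule 1: no change — yalwedod
  rule 2 (unconditioned shift): yalwedod → yarwedod
  rule 3 (unconditioned shift): yarwedod → zarwedod
  ⇒ Rabelar zarwedod
*yalwedod is the unique common source.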